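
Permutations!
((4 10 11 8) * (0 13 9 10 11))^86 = (0 9)(4 8 11)(10 13)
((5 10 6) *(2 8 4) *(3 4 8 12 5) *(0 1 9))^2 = ((0 1 9)(2 12 5 10 6 3 4))^2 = (0 9 1)(2 5 6 4 12 10 3)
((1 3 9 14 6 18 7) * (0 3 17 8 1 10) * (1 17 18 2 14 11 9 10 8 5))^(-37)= ((0 3 10)(1 18 7 8 17 5)(2 14 6)(9 11))^(-37)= (0 10 3)(1 5 17 8 7 18)(2 6 14)(9 11)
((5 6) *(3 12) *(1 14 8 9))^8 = ((1 14 8 9)(3 12)(5 6))^8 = (14)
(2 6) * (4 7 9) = (2 6)(4 7 9) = [0, 1, 6, 3, 7, 5, 2, 9, 8, 4]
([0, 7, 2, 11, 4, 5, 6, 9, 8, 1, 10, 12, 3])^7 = (1 7 9)(3 11 12)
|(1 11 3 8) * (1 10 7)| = 6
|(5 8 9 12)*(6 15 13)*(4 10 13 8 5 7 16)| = 10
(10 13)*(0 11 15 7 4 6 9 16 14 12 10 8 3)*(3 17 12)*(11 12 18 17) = (0 12 10 13 8 11 15 7 4 6 9 16 14 3)(17 18) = [12, 1, 2, 0, 6, 5, 9, 4, 11, 16, 13, 15, 10, 8, 3, 7, 14, 18, 17]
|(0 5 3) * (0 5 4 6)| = |(0 4 6)(3 5)| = 6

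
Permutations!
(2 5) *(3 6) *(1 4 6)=(1 4 6 3)(2 5)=[0, 4, 5, 1, 6, 2, 3]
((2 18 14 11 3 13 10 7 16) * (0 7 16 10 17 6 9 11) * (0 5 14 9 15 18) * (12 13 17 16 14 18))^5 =((0 7 10 14 5 18 9 11 3 17 6 15 12 13 16 2))^5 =(0 18 6 2 5 17 16 14 3 13 10 11 12 7 9 15)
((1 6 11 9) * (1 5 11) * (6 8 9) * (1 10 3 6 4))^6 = ((1 8 9 5 11 4)(3 6 10))^6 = (11)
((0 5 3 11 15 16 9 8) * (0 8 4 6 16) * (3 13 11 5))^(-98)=(0 11 5)(3 15 13)(4 16)(6 9)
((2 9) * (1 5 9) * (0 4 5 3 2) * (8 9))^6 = ((0 4 5 8 9)(1 3 2))^6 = (0 4 5 8 9)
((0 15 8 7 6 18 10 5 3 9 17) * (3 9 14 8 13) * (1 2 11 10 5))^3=(0 3 7 5)(1 10 11 2)(6 9 15 14)(8 18 17 13)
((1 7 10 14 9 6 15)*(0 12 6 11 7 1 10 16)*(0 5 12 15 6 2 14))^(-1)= (0 10 15)(2 12 5 16 7 11 9 14)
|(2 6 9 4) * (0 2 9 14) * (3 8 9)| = |(0 2 6 14)(3 8 9 4)| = 4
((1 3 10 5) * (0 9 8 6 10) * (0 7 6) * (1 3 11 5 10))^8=(0 8 9)(1 5 7)(3 6 11)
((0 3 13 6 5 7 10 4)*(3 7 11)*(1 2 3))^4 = (1 6 2 5 3 11 13)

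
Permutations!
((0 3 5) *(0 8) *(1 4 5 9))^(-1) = (0 8 5 4 1 9 3)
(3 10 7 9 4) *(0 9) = (0 9 4 3 10 7) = [9, 1, 2, 10, 3, 5, 6, 0, 8, 4, 7]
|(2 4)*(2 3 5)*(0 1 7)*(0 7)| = |(7)(0 1)(2 4 3 5)| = 4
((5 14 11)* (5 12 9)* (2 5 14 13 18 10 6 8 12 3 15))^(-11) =(2 13 10 8 9 11 15 5 18 6 12 14 3)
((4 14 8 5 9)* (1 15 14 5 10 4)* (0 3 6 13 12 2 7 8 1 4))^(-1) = (0 10 8 7 2 12 13 6 3)(1 14 15)(4 9 5)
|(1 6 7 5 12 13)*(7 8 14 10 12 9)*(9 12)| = |(1 6 8 14 10 9 7 5 12 13)| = 10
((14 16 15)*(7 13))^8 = ((7 13)(14 16 15))^8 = (14 15 16)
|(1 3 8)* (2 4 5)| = 3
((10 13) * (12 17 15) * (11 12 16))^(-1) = (10 13)(11 16 15 17 12)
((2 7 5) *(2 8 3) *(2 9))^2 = (2 5 3)(7 8 9)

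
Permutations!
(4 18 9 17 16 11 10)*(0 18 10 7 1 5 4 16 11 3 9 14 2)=(0 18 14 2)(1 5 4 10 16 3 9 17 11 7)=[18, 5, 0, 9, 10, 4, 6, 1, 8, 17, 16, 7, 12, 13, 2, 15, 3, 11, 14]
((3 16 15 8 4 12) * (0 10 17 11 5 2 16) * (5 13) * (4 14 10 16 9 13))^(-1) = ((0 16 15 8 14 10 17 11 4 12 3)(2 9 13 5))^(-1) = (0 3 12 4 11 17 10 14 8 15 16)(2 5 13 9)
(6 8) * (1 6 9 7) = (1 6 8 9 7) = [0, 6, 2, 3, 4, 5, 8, 1, 9, 7]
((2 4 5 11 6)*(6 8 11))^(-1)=((2 4 5 6)(8 11))^(-1)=(2 6 5 4)(8 11)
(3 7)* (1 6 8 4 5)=(1 6 8 4 5)(3 7)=[0, 6, 2, 7, 5, 1, 8, 3, 4]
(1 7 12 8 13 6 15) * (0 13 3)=[13, 7, 2, 0, 4, 5, 15, 12, 3, 9, 10, 11, 8, 6, 14, 1]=(0 13 6 15 1 7 12 8 3)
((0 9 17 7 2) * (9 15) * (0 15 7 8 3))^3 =(0 15 8 7 9 3 2 17)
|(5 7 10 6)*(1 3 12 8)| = 4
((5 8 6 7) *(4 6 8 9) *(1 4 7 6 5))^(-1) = (1 7 9 5 4)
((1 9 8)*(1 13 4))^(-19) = (1 9 8 13 4)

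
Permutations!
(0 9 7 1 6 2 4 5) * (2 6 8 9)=(0 2 4 5)(1 8 9 7)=[2, 8, 4, 3, 5, 0, 6, 1, 9, 7]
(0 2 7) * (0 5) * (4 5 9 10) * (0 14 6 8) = (0 2 7 9 10 4 5 14 6 8) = [2, 1, 7, 3, 5, 14, 8, 9, 0, 10, 4, 11, 12, 13, 6]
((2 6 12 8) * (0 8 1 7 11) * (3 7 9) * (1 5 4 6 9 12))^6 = (0 11 7 3 9 2 8)(1 12 5 4 6)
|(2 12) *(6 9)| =2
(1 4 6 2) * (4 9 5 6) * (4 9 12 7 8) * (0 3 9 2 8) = (0 3 9 5 6 8 4 2 1 12 7) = [3, 12, 1, 9, 2, 6, 8, 0, 4, 5, 10, 11, 7]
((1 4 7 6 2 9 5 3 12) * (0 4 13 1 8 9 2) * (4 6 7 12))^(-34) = (13)(3 12 9)(4 8 5)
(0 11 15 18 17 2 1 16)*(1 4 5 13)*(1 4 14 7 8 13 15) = (0 11 1 16)(2 14 7 8 13 4 5 15 18 17) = [11, 16, 14, 3, 5, 15, 6, 8, 13, 9, 10, 1, 12, 4, 7, 18, 0, 2, 17]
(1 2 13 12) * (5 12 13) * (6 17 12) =(1 2 5 6 17 12) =[0, 2, 5, 3, 4, 6, 17, 7, 8, 9, 10, 11, 1, 13, 14, 15, 16, 12]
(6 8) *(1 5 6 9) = (1 5 6 8 9) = [0, 5, 2, 3, 4, 6, 8, 7, 9, 1]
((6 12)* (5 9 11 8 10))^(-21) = ((5 9 11 8 10)(6 12))^(-21) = (5 10 8 11 9)(6 12)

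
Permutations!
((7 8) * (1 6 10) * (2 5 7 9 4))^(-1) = (1 10 6)(2 4 9 8 7 5)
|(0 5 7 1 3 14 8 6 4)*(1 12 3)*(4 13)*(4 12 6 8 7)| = |(0 5 4)(3 14 7 6 13 12)| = 6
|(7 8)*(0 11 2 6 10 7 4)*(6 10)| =7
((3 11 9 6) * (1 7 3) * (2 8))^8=((1 7 3 11 9 6)(2 8))^8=(1 3 9)(6 7 11)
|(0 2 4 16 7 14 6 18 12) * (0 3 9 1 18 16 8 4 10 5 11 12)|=20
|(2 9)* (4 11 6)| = |(2 9)(4 11 6)| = 6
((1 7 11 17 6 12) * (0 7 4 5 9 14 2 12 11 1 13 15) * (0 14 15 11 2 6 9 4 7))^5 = ((1 7)(2 12 13 11 17 9 15 14 6)(4 5))^5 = (1 7)(2 9 12 15 13 14 11 6 17)(4 5)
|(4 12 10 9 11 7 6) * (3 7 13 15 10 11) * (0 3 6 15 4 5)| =|(0 3 7 15 10 9 6 5)(4 12 11 13)| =8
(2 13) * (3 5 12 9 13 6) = (2 6 3 5 12 9 13) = [0, 1, 6, 5, 4, 12, 3, 7, 8, 13, 10, 11, 9, 2]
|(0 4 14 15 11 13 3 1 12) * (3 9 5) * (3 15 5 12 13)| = |(0 4 14 5 15 11 3 1 13 9 12)| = 11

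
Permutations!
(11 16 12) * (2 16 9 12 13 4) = (2 16 13 4)(9 12 11) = [0, 1, 16, 3, 2, 5, 6, 7, 8, 12, 10, 9, 11, 4, 14, 15, 13]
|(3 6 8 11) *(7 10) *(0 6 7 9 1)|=9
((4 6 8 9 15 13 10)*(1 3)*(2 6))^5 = ((1 3)(2 6 8 9 15 13 10 4))^5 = (1 3)(2 13 8 4 15 6 10 9)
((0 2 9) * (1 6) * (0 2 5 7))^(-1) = ((0 5 7)(1 6)(2 9))^(-1) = (0 7 5)(1 6)(2 9)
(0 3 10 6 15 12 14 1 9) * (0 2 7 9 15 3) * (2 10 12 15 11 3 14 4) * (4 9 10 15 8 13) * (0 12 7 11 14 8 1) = (0 12 9 15 1 14)(2 11 3 7 10 6 8 13 4) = [12, 14, 11, 7, 2, 5, 8, 10, 13, 15, 6, 3, 9, 4, 0, 1]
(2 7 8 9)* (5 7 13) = (2 13 5 7 8 9) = [0, 1, 13, 3, 4, 7, 6, 8, 9, 2, 10, 11, 12, 5]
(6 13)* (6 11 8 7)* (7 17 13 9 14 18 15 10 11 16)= [0, 1, 2, 3, 4, 5, 9, 6, 17, 14, 11, 8, 12, 16, 18, 10, 7, 13, 15]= (6 9 14 18 15 10 11 8 17 13 16 7)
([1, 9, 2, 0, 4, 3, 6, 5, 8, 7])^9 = (0 7)(1 5)(3 9)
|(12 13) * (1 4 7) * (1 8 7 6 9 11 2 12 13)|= 14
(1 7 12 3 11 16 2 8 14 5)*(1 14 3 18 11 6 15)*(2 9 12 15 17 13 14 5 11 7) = (1 2 8 3 6 17 13 14 11 16 9 12 18 7 15) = [0, 2, 8, 6, 4, 5, 17, 15, 3, 12, 10, 16, 18, 14, 11, 1, 9, 13, 7]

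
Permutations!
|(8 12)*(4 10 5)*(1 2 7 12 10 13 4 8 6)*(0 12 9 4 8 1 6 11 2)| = 12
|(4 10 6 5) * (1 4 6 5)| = 5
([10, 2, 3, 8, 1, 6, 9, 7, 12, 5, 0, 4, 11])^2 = [0, 3, 8, 12, 2, 9, 5, 7, 11, 6, 10, 1, 4]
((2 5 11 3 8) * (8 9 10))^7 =((2 5 11 3 9 10 8))^7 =(11)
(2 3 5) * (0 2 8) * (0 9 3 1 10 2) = (1 10 2)(3 5 8 9) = [0, 10, 1, 5, 4, 8, 6, 7, 9, 3, 2]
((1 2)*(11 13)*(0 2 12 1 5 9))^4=((0 2 5 9)(1 12)(11 13))^4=(13)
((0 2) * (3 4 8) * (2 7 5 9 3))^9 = (0 7 5 9 3 4 8 2)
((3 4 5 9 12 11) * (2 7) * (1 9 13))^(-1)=(1 13 5 4 3 11 12 9)(2 7)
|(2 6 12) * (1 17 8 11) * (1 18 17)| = |(2 6 12)(8 11 18 17)| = 12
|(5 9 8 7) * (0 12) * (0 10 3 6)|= 20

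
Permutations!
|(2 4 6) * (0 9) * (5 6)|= |(0 9)(2 4 5 6)|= 4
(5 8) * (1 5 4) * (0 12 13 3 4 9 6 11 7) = (0 12 13 3 4 1 5 8 9 6 11 7) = [12, 5, 2, 4, 1, 8, 11, 0, 9, 6, 10, 7, 13, 3]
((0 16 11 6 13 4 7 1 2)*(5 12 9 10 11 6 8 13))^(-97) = (0 16 6 5 12 9 10 11 8 13 4 7 1 2)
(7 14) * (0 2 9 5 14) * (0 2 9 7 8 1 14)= (0 9 5)(1 14 8)(2 7)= [9, 14, 7, 3, 4, 0, 6, 2, 1, 5, 10, 11, 12, 13, 8]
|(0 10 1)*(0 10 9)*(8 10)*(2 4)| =|(0 9)(1 8 10)(2 4)| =6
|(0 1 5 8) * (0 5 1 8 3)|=|(0 8 5 3)|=4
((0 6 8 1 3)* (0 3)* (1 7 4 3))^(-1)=(0 1 3 4 7 8 6)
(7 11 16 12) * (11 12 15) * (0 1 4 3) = (0 1 4 3)(7 12)(11 16 15) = [1, 4, 2, 0, 3, 5, 6, 12, 8, 9, 10, 16, 7, 13, 14, 11, 15]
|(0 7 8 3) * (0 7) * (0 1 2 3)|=|(0 1 2 3 7 8)|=6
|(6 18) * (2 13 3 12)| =4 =|(2 13 3 12)(6 18)|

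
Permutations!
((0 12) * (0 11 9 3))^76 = (0 12 11 9 3)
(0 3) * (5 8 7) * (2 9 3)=[2, 1, 9, 0, 4, 8, 6, 5, 7, 3]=(0 2 9 3)(5 8 7)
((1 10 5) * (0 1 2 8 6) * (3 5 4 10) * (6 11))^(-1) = (0 6 11 8 2 5 3 1)(4 10)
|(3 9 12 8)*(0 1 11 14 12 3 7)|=|(0 1 11 14 12 8 7)(3 9)|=14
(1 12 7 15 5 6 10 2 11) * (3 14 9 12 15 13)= (1 15 5 6 10 2 11)(3 14 9 12 7 13)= [0, 15, 11, 14, 4, 6, 10, 13, 8, 12, 2, 1, 7, 3, 9, 5]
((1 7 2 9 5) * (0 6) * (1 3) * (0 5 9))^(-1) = (9)(0 2 7 1 3 5 6)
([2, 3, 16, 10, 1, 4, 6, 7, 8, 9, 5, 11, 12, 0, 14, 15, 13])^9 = [2, 4, 16, 1, 5, 10, 6, 7, 8, 9, 3, 11, 12, 0, 14, 15, 13]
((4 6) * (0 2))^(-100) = (6)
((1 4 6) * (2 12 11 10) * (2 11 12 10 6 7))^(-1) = ((12)(1 4 7 2 10 11 6))^(-1) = (12)(1 6 11 10 2 7 4)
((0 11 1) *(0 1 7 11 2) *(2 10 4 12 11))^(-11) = (0 12 2 4 7 10 11)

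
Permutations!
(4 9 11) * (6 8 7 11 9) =(4 6 8 7 11) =[0, 1, 2, 3, 6, 5, 8, 11, 7, 9, 10, 4]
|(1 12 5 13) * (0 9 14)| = 12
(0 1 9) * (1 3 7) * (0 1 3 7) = (0 7 3)(1 9) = [7, 9, 2, 0, 4, 5, 6, 3, 8, 1]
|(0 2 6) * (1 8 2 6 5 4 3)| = |(0 6)(1 8 2 5 4 3)| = 6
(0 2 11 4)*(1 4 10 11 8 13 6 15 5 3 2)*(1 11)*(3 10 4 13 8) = [11, 13, 3, 2, 0, 10, 15, 7, 8, 9, 1, 4, 12, 6, 14, 5] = (0 11 4)(1 13 6 15 5 10)(2 3)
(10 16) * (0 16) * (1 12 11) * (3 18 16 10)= [10, 12, 2, 18, 4, 5, 6, 7, 8, 9, 0, 1, 11, 13, 14, 15, 3, 17, 16]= (0 10)(1 12 11)(3 18 16)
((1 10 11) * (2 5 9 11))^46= (1 9 2)(5 10 11)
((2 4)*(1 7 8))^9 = (8)(2 4)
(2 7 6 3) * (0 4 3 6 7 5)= (7)(0 4 3 2 5)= [4, 1, 5, 2, 3, 0, 6, 7]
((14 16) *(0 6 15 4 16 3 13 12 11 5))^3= (0 4 3 11 6 16 13 5 15 14 12)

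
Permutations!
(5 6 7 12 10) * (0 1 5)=(0 1 5 6 7 12 10)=[1, 5, 2, 3, 4, 6, 7, 12, 8, 9, 0, 11, 10]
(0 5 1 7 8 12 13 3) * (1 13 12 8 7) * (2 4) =(0 5 13 3)(2 4) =[5, 1, 4, 0, 2, 13, 6, 7, 8, 9, 10, 11, 12, 3]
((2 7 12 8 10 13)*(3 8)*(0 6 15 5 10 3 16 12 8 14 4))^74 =(16)(0 15 10 2 8 14)(3 4 6 5 13 7)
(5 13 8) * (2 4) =(2 4)(5 13 8) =[0, 1, 4, 3, 2, 13, 6, 7, 5, 9, 10, 11, 12, 8]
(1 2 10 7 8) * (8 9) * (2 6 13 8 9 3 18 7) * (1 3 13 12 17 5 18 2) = (1 6 12 17 5 18 7 13 8 3 2 10) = [0, 6, 10, 2, 4, 18, 12, 13, 3, 9, 1, 11, 17, 8, 14, 15, 16, 5, 7]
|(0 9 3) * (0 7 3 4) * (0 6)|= 4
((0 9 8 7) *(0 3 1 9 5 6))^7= (0 5 6)(1 8 3 9 7)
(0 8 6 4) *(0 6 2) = (0 8 2)(4 6) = [8, 1, 0, 3, 6, 5, 4, 7, 2]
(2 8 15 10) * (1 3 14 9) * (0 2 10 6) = [2, 3, 8, 14, 4, 5, 0, 7, 15, 1, 10, 11, 12, 13, 9, 6] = (0 2 8 15 6)(1 3 14 9)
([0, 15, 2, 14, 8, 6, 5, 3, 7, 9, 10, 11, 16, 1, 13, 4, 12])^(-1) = (1 13 14 3 7 8 4 15)(5 6)(12 16)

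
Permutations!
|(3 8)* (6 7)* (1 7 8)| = |(1 7 6 8 3)| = 5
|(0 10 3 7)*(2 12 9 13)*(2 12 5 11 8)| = |(0 10 3 7)(2 5 11 8)(9 13 12)| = 12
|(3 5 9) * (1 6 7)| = |(1 6 7)(3 5 9)| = 3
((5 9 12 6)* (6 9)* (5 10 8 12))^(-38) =(5 12 10)(6 9 8)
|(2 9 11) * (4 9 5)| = |(2 5 4 9 11)| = 5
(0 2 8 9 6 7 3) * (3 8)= (0 2 3)(6 7 8 9)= [2, 1, 3, 0, 4, 5, 7, 8, 9, 6]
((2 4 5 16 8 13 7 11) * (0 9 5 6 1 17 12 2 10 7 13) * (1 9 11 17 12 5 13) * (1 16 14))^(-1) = ((0 11 10 7 17 5 14 1 12 2 4 6 9 13 16 8))^(-1) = (0 8 16 13 9 6 4 2 12 1 14 5 17 7 10 11)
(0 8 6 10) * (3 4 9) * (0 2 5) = [8, 1, 5, 4, 9, 0, 10, 7, 6, 3, 2] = (0 8 6 10 2 5)(3 4 9)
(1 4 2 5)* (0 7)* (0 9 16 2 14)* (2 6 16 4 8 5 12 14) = (0 7 9 4 2 12 14)(1 8 5)(6 16) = [7, 8, 12, 3, 2, 1, 16, 9, 5, 4, 10, 11, 14, 13, 0, 15, 6]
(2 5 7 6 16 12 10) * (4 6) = (2 5 7 4 6 16 12 10) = [0, 1, 5, 3, 6, 7, 16, 4, 8, 9, 2, 11, 10, 13, 14, 15, 12]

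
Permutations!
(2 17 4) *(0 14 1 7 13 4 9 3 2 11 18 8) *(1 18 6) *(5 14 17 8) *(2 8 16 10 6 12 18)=(0 17 9 3 8)(1 7 13 4 11 12 18 5 14 2 16 10 6)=[17, 7, 16, 8, 11, 14, 1, 13, 0, 3, 6, 12, 18, 4, 2, 15, 10, 9, 5]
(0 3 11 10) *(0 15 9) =(0 3 11 10 15 9) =[3, 1, 2, 11, 4, 5, 6, 7, 8, 0, 15, 10, 12, 13, 14, 9]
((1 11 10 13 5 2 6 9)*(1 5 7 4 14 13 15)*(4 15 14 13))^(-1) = (1 15 7 13 4 14 10 11)(2 5 9 6)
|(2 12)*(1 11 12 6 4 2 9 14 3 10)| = 21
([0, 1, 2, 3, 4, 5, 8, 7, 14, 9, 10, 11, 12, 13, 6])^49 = (6 8 14)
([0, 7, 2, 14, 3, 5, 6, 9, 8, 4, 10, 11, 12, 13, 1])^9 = [0, 4, 2, 7, 1, 5, 6, 3, 8, 14, 10, 11, 12, 13, 9]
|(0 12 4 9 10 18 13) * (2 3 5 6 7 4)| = |(0 12 2 3 5 6 7 4 9 10 18 13)| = 12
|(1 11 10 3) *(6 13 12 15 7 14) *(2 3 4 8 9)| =24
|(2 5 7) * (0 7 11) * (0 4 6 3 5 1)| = 20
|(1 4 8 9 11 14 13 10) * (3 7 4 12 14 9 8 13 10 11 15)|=|(1 12 14 10)(3 7 4 13 11 9 15)|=28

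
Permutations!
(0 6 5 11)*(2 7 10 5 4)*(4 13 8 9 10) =[6, 1, 7, 3, 2, 11, 13, 4, 9, 10, 5, 0, 12, 8] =(0 6 13 8 9 10 5 11)(2 7 4)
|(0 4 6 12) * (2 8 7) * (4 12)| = |(0 12)(2 8 7)(4 6)| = 6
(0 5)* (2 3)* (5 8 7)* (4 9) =(0 8 7 5)(2 3)(4 9) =[8, 1, 3, 2, 9, 0, 6, 5, 7, 4]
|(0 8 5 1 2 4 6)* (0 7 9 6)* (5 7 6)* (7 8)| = 7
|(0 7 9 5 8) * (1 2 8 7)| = |(0 1 2 8)(5 7 9)| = 12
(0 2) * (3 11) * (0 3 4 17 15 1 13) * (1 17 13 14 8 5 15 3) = (0 2 1 14 8 5 15 17 3 11 4 13) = [2, 14, 1, 11, 13, 15, 6, 7, 5, 9, 10, 4, 12, 0, 8, 17, 16, 3]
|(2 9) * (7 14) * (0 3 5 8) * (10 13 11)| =|(0 3 5 8)(2 9)(7 14)(10 13 11)| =12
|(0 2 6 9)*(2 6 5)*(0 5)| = |(0 6 9 5 2)| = 5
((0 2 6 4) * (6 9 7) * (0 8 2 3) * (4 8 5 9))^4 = (2 7 4 6 5 8 9)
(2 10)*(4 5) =[0, 1, 10, 3, 5, 4, 6, 7, 8, 9, 2] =(2 10)(4 5)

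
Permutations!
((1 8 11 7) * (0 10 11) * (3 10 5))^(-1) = (0 8 1 7 11 10 3 5)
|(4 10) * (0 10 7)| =|(0 10 4 7)| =4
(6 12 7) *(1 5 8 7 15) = [0, 5, 2, 3, 4, 8, 12, 6, 7, 9, 10, 11, 15, 13, 14, 1] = (1 5 8 7 6 12 15)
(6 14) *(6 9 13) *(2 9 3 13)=(2 9)(3 13 6 14)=[0, 1, 9, 13, 4, 5, 14, 7, 8, 2, 10, 11, 12, 6, 3]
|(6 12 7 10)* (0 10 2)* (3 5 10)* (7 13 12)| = |(0 3 5 10 6 7 2)(12 13)| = 14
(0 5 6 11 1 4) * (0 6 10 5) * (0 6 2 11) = (0 6)(1 4 2 11)(5 10) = [6, 4, 11, 3, 2, 10, 0, 7, 8, 9, 5, 1]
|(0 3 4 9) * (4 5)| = |(0 3 5 4 9)| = 5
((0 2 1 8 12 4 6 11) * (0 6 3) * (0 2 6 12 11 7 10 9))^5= (1 3 12 8 2 4 11)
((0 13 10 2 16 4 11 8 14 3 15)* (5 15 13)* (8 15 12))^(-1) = (0 15 11 4 16 2 10 13 3 14 8 12 5)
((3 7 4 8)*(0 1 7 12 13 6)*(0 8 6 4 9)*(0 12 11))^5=(0 13 11 12 3 9 8 7 6 1 4)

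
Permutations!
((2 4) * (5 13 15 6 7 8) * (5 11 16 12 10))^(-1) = (2 4)(5 10 12 16 11 8 7 6 15 13)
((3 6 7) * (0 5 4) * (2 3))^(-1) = ((0 5 4)(2 3 6 7))^(-1) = (0 4 5)(2 7 6 3)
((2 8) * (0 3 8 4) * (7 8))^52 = ((0 3 7 8 2 4))^52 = (0 2 7)(3 4 8)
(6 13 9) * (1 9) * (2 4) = (1 9 6 13)(2 4) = [0, 9, 4, 3, 2, 5, 13, 7, 8, 6, 10, 11, 12, 1]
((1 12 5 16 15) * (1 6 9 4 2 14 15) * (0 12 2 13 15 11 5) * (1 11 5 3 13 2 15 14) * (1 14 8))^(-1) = (0 12)(1 8 13 3 11 16 5 14 2 4 9 6 15) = ((0 12)(1 15 6 9 4 2 14 5 16 11 3 13 8))^(-1)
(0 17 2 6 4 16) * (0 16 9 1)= (0 17 2 6 4 9 1)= [17, 0, 6, 3, 9, 5, 4, 7, 8, 1, 10, 11, 12, 13, 14, 15, 16, 2]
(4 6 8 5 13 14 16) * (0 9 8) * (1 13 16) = (0 9 8 5 16 4 6)(1 13 14) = [9, 13, 2, 3, 6, 16, 0, 7, 5, 8, 10, 11, 12, 14, 1, 15, 4]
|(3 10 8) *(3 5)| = |(3 10 8 5)| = 4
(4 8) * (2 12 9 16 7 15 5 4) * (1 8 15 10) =(1 8 2 12 9 16 7 10)(4 15 5) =[0, 8, 12, 3, 15, 4, 6, 10, 2, 16, 1, 11, 9, 13, 14, 5, 7]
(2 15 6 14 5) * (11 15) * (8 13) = (2 11 15 6 14 5)(8 13) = [0, 1, 11, 3, 4, 2, 14, 7, 13, 9, 10, 15, 12, 8, 5, 6]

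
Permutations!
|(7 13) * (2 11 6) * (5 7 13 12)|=|(13)(2 11 6)(5 7 12)|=3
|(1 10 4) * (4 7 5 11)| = 6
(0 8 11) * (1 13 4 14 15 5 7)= (0 8 11)(1 13 4 14 15 5 7)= [8, 13, 2, 3, 14, 7, 6, 1, 11, 9, 10, 0, 12, 4, 15, 5]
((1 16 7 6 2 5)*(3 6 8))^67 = (1 8 2 16 3 5 7 6)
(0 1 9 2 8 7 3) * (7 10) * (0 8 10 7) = (0 1 9 2 10)(3 8 7) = [1, 9, 10, 8, 4, 5, 6, 3, 7, 2, 0]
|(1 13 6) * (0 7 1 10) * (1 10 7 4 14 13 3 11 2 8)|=|(0 4 14 13 6 7 10)(1 3 11 2 8)|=35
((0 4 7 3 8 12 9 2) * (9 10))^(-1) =((0 4 7 3 8 12 10 9 2))^(-1) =(0 2 9 10 12 8 3 7 4)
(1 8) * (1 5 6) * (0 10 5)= (0 10 5 6 1 8)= [10, 8, 2, 3, 4, 6, 1, 7, 0, 9, 5]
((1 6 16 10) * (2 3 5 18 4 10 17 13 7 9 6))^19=((1 2 3 5 18 4 10)(6 16 17 13 7 9))^19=(1 4 5 2 10 18 3)(6 16 17 13 7 9)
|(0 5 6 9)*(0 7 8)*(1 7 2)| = |(0 5 6 9 2 1 7 8)| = 8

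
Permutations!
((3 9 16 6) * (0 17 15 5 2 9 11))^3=((0 17 15 5 2 9 16 6 3 11))^3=(0 5 16 11 15 9 3 17 2 6)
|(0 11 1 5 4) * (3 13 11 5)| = 12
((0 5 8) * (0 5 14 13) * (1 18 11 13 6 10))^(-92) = ((0 14 6 10 1 18 11 13)(5 8))^(-92) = (0 1)(6 11)(10 13)(14 18)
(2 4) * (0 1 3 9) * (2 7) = (0 1 3 9)(2 4 7) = [1, 3, 4, 9, 7, 5, 6, 2, 8, 0]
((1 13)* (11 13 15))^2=((1 15 11 13))^2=(1 11)(13 15)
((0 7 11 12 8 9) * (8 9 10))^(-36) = (0 9 12 11 7)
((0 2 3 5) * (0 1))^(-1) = ((0 2 3 5 1))^(-1) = (0 1 5 3 2)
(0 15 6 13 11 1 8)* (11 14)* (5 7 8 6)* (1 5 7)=(0 15 7 8)(1 6 13 14 11 5)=[15, 6, 2, 3, 4, 1, 13, 8, 0, 9, 10, 5, 12, 14, 11, 7]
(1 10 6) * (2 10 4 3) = (1 4 3 2 10 6) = [0, 4, 10, 2, 3, 5, 1, 7, 8, 9, 6]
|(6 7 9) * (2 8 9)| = |(2 8 9 6 7)| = 5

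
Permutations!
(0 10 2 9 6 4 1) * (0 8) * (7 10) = (0 7 10 2 9 6 4 1 8) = [7, 8, 9, 3, 1, 5, 4, 10, 0, 6, 2]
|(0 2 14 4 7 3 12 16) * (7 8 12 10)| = |(0 2 14 4 8 12 16)(3 10 7)| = 21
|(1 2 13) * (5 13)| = 4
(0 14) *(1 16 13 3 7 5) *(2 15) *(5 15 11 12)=(0 14)(1 16 13 3 7 15 2 11 12 5)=[14, 16, 11, 7, 4, 1, 6, 15, 8, 9, 10, 12, 5, 3, 0, 2, 13]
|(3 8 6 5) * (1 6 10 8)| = 4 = |(1 6 5 3)(8 10)|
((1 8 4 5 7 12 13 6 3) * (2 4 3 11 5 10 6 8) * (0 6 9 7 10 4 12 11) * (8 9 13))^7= ((0 6)(1 2 12 8 3)(5 10 13 9 7 11))^7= (0 6)(1 12 3 2 8)(5 10 13 9 7 11)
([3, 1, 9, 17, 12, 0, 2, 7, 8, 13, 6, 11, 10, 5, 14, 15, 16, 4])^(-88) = (17)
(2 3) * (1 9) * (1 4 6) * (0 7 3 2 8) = (0 7 3 8)(1 9 4 6) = [7, 9, 2, 8, 6, 5, 1, 3, 0, 4]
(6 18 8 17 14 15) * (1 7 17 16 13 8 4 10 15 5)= (1 7 17 14 5)(4 10 15 6 18)(8 16 13)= [0, 7, 2, 3, 10, 1, 18, 17, 16, 9, 15, 11, 12, 8, 5, 6, 13, 14, 4]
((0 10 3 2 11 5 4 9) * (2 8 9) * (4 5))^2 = ((0 10 3 8 9)(2 11 4))^2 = (0 3 9 10 8)(2 4 11)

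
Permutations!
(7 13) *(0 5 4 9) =(0 5 4 9)(7 13) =[5, 1, 2, 3, 9, 4, 6, 13, 8, 0, 10, 11, 12, 7]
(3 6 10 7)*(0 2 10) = [2, 1, 10, 6, 4, 5, 0, 3, 8, 9, 7] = (0 2 10 7 3 6)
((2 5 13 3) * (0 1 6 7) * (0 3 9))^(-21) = (0 5 7)(1 13 3)(2 6 9)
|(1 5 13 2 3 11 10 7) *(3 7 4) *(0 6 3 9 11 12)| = |(0 6 3 12)(1 5 13 2 7)(4 9 11 10)| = 20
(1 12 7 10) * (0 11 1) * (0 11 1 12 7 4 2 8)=[1, 7, 8, 3, 2, 5, 6, 10, 0, 9, 11, 12, 4]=(0 1 7 10 11 12 4 2 8)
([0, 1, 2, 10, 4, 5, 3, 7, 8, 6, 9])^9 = (3 10 9 6)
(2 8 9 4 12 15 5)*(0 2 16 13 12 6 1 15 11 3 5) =(0 2 8 9 4 6 1 15)(3 5 16 13 12 11) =[2, 15, 8, 5, 6, 16, 1, 7, 9, 4, 10, 3, 11, 12, 14, 0, 13]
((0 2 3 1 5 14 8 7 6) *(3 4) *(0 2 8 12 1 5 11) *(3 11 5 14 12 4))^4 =(0 2 11 6 4 7 14 8 3)(1 5 12)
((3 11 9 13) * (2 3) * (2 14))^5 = (2 14 13 9 11 3)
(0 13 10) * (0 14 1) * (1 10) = (0 13 1)(10 14) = [13, 0, 2, 3, 4, 5, 6, 7, 8, 9, 14, 11, 12, 1, 10]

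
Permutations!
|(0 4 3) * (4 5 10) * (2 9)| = |(0 5 10 4 3)(2 9)| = 10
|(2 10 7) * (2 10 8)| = 2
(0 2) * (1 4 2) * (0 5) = (0 1 4 2 5) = [1, 4, 5, 3, 2, 0]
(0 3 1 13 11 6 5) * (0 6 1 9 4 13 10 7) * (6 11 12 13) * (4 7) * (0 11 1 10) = (0 3 9 7 11 10 4 6 5 1)(12 13) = [3, 0, 2, 9, 6, 1, 5, 11, 8, 7, 4, 10, 13, 12]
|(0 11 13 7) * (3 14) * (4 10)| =4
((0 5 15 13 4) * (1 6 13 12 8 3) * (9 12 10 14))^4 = ((0 5 15 10 14 9 12 8 3 1 6 13 4))^4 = (0 14 3 4 10 8 13 15 12 6 5 9 1)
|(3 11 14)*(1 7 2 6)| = 12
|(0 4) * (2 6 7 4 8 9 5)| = 8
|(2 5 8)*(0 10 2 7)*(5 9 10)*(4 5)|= 15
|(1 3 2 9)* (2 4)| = 5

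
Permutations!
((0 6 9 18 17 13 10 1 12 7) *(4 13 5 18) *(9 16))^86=(0 10 16 12 4)(1 9 7 13 6)(5 17 18)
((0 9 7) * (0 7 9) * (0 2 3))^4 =(9)(0 2 3)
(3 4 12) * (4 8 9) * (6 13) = (3 8 9 4 12)(6 13) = [0, 1, 2, 8, 12, 5, 13, 7, 9, 4, 10, 11, 3, 6]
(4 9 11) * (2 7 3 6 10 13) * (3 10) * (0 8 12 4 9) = (0 8 12 4)(2 7 10 13)(3 6)(9 11) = [8, 1, 7, 6, 0, 5, 3, 10, 12, 11, 13, 9, 4, 2]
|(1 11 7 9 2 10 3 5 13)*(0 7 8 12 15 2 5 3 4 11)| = |(0 7 9 5 13 1)(2 10 4 11 8 12 15)| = 42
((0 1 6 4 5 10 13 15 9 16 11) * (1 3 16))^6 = ((0 3 16 11)(1 6 4 5 10 13 15 9))^6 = (0 16)(1 15 10 4)(3 11)(5 6 9 13)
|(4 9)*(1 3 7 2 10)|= |(1 3 7 2 10)(4 9)|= 10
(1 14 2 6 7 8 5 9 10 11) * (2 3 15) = [0, 14, 6, 15, 4, 9, 7, 8, 5, 10, 11, 1, 12, 13, 3, 2] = (1 14 3 15 2 6 7 8 5 9 10 11)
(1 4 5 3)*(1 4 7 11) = (1 7 11)(3 4 5) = [0, 7, 2, 4, 5, 3, 6, 11, 8, 9, 10, 1]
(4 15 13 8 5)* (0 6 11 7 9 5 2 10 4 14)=[6, 1, 10, 3, 15, 14, 11, 9, 2, 5, 4, 7, 12, 8, 0, 13]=(0 6 11 7 9 5 14)(2 10 4 15 13 8)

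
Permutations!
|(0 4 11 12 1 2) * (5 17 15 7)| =12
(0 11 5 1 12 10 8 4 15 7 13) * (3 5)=(0 11 3 5 1 12 10 8 4 15 7 13)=[11, 12, 2, 5, 15, 1, 6, 13, 4, 9, 8, 3, 10, 0, 14, 7]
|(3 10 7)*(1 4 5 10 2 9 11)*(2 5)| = 20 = |(1 4 2 9 11)(3 5 10 7)|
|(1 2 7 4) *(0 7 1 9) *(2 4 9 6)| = |(0 7 9)(1 4 6 2)| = 12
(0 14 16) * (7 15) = (0 14 16)(7 15) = [14, 1, 2, 3, 4, 5, 6, 15, 8, 9, 10, 11, 12, 13, 16, 7, 0]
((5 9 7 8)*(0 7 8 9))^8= (0 8 7 5 9)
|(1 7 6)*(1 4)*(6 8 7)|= |(1 6 4)(7 8)|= 6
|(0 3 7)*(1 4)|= 6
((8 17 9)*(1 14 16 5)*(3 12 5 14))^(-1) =(1 5 12 3)(8 9 17)(14 16)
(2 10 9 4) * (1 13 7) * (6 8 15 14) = (1 13 7)(2 10 9 4)(6 8 15 14) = [0, 13, 10, 3, 2, 5, 8, 1, 15, 4, 9, 11, 12, 7, 6, 14]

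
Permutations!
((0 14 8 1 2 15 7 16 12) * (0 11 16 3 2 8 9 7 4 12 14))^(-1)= ((1 8)(2 15 4 12 11 16 14 9 7 3))^(-1)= (1 8)(2 3 7 9 14 16 11 12 4 15)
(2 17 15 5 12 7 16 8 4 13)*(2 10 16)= (2 17 15 5 12 7)(4 13 10 16 8)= [0, 1, 17, 3, 13, 12, 6, 2, 4, 9, 16, 11, 7, 10, 14, 5, 8, 15]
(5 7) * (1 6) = [0, 6, 2, 3, 4, 7, 1, 5] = (1 6)(5 7)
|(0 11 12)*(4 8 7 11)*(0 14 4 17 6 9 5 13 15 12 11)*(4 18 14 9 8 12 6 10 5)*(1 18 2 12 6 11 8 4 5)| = 30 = |(0 17 10 1 18 14 2 12 9 5 13 15 11 8 7)(4 6)|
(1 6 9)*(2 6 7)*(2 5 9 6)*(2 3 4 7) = [0, 2, 3, 4, 7, 9, 6, 5, 8, 1] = (1 2 3 4 7 5 9)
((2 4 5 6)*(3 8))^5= ((2 4 5 6)(3 8))^5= (2 4 5 6)(3 8)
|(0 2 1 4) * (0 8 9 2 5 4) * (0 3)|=8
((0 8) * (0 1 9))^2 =((0 8 1 9))^2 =(0 1)(8 9)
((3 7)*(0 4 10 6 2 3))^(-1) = ((0 4 10 6 2 3 7))^(-1) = (0 7 3 2 6 10 4)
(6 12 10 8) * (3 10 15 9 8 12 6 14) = (3 10 12 15 9 8 14) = [0, 1, 2, 10, 4, 5, 6, 7, 14, 8, 12, 11, 15, 13, 3, 9]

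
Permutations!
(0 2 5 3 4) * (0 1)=[2, 0, 5, 4, 1, 3]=(0 2 5 3 4 1)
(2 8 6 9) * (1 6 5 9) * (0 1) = (0 1 6)(2 8 5 9) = [1, 6, 8, 3, 4, 9, 0, 7, 5, 2]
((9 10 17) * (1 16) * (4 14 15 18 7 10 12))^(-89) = ((1 16)(4 14 15 18 7 10 17 9 12))^(-89) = (1 16)(4 14 15 18 7 10 17 9 12)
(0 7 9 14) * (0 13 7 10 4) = (0 10 4)(7 9 14 13) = [10, 1, 2, 3, 0, 5, 6, 9, 8, 14, 4, 11, 12, 7, 13]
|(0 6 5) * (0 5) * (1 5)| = 2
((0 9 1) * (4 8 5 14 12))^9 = ((0 9 1)(4 8 5 14 12))^9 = (4 12 14 5 8)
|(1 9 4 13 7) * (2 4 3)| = |(1 9 3 2 4 13 7)| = 7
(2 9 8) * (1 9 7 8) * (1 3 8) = (1 9 3 8 2 7) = [0, 9, 7, 8, 4, 5, 6, 1, 2, 3]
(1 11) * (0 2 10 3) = (0 2 10 3)(1 11) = [2, 11, 10, 0, 4, 5, 6, 7, 8, 9, 3, 1]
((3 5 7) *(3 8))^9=(3 5 7 8)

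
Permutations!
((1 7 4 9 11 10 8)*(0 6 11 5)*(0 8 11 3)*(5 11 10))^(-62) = (0 6 3)(1 7 4 9 11 5 8)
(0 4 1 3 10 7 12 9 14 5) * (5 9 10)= (0 4 1 3 5)(7 12 10)(9 14)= [4, 3, 2, 5, 1, 0, 6, 12, 8, 14, 7, 11, 10, 13, 9]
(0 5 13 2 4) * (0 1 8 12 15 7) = [5, 8, 4, 3, 1, 13, 6, 0, 12, 9, 10, 11, 15, 2, 14, 7] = (0 5 13 2 4 1 8 12 15 7)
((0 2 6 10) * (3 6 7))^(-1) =(0 10 6 3 7 2)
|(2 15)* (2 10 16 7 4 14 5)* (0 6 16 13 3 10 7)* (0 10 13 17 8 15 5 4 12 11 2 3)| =|(0 6 16 10 17 8 15 7 12 11 2 5 3 13)(4 14)| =14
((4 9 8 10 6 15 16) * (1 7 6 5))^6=((1 7 6 15 16 4 9 8 10 5))^6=(1 9 6 10 16)(4 7 8 15 5)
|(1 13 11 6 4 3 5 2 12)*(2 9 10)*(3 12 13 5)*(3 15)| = |(1 5 9 10 2 13 11 6 4 12)(3 15)| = 10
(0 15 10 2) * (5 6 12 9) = [15, 1, 0, 3, 4, 6, 12, 7, 8, 5, 2, 11, 9, 13, 14, 10] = (0 15 10 2)(5 6 12 9)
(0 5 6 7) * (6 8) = (0 5 8 6 7) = [5, 1, 2, 3, 4, 8, 7, 0, 6]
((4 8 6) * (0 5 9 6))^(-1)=((0 5 9 6 4 8))^(-1)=(0 8 4 6 9 5)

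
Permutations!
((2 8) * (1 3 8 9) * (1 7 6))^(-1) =((1 3 8 2 9 7 6))^(-1) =(1 6 7 9 2 8 3)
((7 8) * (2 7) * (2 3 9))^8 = (2 3 7 9 8) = ((2 7 8 3 9))^8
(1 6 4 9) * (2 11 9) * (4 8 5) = [0, 6, 11, 3, 2, 4, 8, 7, 5, 1, 10, 9] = (1 6 8 5 4 2 11 9)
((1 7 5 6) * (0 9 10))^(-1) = (0 10 9)(1 6 5 7)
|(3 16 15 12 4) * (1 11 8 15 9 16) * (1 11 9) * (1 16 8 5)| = 9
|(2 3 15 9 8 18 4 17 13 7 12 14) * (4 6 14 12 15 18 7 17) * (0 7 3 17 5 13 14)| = |(0 7 15 9 8 3 18 6)(2 17 14)(5 13)| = 24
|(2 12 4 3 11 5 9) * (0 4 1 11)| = 6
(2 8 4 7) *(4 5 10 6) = (2 8 5 10 6 4 7) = [0, 1, 8, 3, 7, 10, 4, 2, 5, 9, 6]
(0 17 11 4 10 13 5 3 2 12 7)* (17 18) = [18, 1, 12, 2, 10, 3, 6, 0, 8, 9, 13, 4, 7, 5, 14, 15, 16, 11, 17] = (0 18 17 11 4 10 13 5 3 2 12 7)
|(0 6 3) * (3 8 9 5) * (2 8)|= |(0 6 2 8 9 5 3)|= 7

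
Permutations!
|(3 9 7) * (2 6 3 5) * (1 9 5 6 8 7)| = |(1 9)(2 8 7 6 3 5)| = 6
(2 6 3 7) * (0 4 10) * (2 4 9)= (0 9 2 6 3 7 4 10)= [9, 1, 6, 7, 10, 5, 3, 4, 8, 2, 0]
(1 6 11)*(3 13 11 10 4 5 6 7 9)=(1 7 9 3 13 11)(4 5 6 10)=[0, 7, 2, 13, 5, 6, 10, 9, 8, 3, 4, 1, 12, 11]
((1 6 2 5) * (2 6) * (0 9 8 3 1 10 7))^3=(0 3 5)(1 10 9)(2 7 8)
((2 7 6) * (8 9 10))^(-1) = ((2 7 6)(8 9 10))^(-1) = (2 6 7)(8 10 9)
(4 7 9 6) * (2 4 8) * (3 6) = [0, 1, 4, 6, 7, 5, 8, 9, 2, 3] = (2 4 7 9 3 6 8)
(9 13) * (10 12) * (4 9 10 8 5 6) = (4 9 13 10 12 8 5 6) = [0, 1, 2, 3, 9, 6, 4, 7, 5, 13, 12, 11, 8, 10]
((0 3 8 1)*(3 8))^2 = (0 1 8) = ((0 8 1))^2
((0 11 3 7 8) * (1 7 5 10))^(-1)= (0 8 7 1 10 5 3 11)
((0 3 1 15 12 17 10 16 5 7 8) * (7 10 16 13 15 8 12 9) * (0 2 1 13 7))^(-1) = ((0 3 13 15 9)(1 8 2)(5 10 7 12 17 16))^(-1) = (0 9 15 13 3)(1 2 8)(5 16 17 12 7 10)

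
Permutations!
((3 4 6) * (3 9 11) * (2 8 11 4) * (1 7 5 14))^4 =(14)(4 6 9)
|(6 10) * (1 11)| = 2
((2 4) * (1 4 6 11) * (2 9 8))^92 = (1 4 9 8 2 6 11)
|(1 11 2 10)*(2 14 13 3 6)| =8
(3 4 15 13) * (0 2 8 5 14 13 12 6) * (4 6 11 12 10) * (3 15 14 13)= (0 2 8 5 13 15 10 4 14 3 6)(11 12)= [2, 1, 8, 6, 14, 13, 0, 7, 5, 9, 4, 12, 11, 15, 3, 10]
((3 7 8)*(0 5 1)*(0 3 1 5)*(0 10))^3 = ((0 10)(1 3 7 8))^3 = (0 10)(1 8 7 3)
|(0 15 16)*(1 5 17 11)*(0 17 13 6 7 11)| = 12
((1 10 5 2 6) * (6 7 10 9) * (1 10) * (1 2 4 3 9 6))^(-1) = ((1 6 10 5 4 3 9)(2 7))^(-1) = (1 9 3 4 5 10 6)(2 7)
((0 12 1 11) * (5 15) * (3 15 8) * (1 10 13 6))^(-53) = (0 13 11 10 1 12 6)(3 8 5 15)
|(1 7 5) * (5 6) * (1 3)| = 5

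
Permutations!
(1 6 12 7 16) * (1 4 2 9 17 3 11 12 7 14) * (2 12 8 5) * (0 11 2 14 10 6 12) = (0 11 8 5 14 1 12 10 6 7 16 4)(2 9 17 3) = [11, 12, 9, 2, 0, 14, 7, 16, 5, 17, 6, 8, 10, 13, 1, 15, 4, 3]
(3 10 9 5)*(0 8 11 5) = (0 8 11 5 3 10 9) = [8, 1, 2, 10, 4, 3, 6, 7, 11, 0, 9, 5]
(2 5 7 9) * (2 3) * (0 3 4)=(0 3 2 5 7 9 4)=[3, 1, 5, 2, 0, 7, 6, 9, 8, 4]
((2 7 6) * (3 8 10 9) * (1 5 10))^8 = ((1 5 10 9 3 8)(2 7 6))^8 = (1 10 3)(2 6 7)(5 9 8)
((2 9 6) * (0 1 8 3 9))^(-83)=(0 1 8 3 9 6 2)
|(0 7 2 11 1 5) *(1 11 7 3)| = 4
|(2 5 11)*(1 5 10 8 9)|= 7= |(1 5 11 2 10 8 9)|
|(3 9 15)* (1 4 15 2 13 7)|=|(1 4 15 3 9 2 13 7)|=8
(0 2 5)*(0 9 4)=(0 2 5 9 4)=[2, 1, 5, 3, 0, 9, 6, 7, 8, 4]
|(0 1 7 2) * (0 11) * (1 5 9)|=7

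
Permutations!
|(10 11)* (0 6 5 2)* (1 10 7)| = 4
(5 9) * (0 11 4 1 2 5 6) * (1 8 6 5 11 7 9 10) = [7, 2, 11, 3, 8, 10, 0, 9, 6, 5, 1, 4] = (0 7 9 5 10 1 2 11 4 8 6)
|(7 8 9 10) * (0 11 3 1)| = 4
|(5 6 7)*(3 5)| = 4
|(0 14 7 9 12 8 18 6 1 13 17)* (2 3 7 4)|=|(0 14 4 2 3 7 9 12 8 18 6 1 13 17)|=14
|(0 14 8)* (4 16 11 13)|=|(0 14 8)(4 16 11 13)|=12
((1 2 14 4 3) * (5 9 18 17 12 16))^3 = (1 4 2 3 14)(5 17)(9 12)(16 18)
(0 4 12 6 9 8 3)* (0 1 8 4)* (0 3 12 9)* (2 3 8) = (0 8 12 6)(1 2 3)(4 9) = [8, 2, 3, 1, 9, 5, 0, 7, 12, 4, 10, 11, 6]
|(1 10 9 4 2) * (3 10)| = |(1 3 10 9 4 2)| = 6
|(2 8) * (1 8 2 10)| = 3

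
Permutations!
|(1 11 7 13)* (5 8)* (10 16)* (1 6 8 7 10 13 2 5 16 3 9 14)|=|(1 11 10 3 9 14)(2 5 7)(6 8 16 13)|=12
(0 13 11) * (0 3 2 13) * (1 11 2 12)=[0, 11, 13, 12, 4, 5, 6, 7, 8, 9, 10, 3, 1, 2]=(1 11 3 12)(2 13)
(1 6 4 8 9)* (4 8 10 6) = [0, 4, 2, 3, 10, 5, 8, 7, 9, 1, 6] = (1 4 10 6 8 9)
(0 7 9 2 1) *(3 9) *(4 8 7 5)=(0 5 4 8 7 3 9 2 1)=[5, 0, 1, 9, 8, 4, 6, 3, 7, 2]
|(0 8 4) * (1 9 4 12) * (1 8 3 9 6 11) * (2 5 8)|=12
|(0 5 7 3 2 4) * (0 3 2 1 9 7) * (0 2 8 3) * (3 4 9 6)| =|(0 5 2 9 7 8 4)(1 6 3)| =21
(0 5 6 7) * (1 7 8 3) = [5, 7, 2, 1, 4, 6, 8, 0, 3] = (0 5 6 8 3 1 7)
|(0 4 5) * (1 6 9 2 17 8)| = |(0 4 5)(1 6 9 2 17 8)| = 6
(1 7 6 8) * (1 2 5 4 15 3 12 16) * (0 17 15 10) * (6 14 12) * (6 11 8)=(0 17 15 3 11 8 2 5 4 10)(1 7 14 12 16)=[17, 7, 5, 11, 10, 4, 6, 14, 2, 9, 0, 8, 16, 13, 12, 3, 1, 15]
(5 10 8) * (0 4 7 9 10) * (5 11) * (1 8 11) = (0 4 7 9 10 11 5)(1 8) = [4, 8, 2, 3, 7, 0, 6, 9, 1, 10, 11, 5]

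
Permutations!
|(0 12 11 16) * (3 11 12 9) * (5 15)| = 10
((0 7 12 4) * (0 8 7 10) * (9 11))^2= ((0 10)(4 8 7 12)(9 11))^2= (4 7)(8 12)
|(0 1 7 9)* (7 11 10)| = 6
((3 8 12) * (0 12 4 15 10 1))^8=(15)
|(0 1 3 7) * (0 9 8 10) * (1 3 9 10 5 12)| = 20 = |(0 3 7 10)(1 9 8 5 12)|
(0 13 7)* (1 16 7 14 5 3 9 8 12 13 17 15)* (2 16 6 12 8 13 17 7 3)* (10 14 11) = [7, 6, 16, 9, 4, 2, 12, 0, 8, 13, 14, 10, 17, 11, 5, 1, 3, 15] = (0 7)(1 6 12 17 15)(2 16 3 9 13 11 10 14 5)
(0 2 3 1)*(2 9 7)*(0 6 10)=(0 9 7 2 3 1 6 10)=[9, 6, 3, 1, 4, 5, 10, 2, 8, 7, 0]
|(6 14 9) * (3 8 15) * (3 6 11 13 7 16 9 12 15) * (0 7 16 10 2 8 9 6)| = 14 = |(0 7 10 2 8 3 9 11 13 16 6 14 12 15)|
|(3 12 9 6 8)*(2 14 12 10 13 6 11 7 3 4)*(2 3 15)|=|(2 14 12 9 11 7 15)(3 10 13 6 8 4)|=42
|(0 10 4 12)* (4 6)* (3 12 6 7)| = |(0 10 7 3 12)(4 6)| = 10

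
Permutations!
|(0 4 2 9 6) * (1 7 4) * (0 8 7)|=|(0 1)(2 9 6 8 7 4)|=6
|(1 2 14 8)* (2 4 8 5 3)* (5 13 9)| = |(1 4 8)(2 14 13 9 5 3)| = 6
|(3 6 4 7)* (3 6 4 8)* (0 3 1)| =7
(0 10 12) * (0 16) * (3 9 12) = (0 10 3 9 12 16) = [10, 1, 2, 9, 4, 5, 6, 7, 8, 12, 3, 11, 16, 13, 14, 15, 0]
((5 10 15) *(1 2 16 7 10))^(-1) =(1 5 15 10 7 16 2) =((1 2 16 7 10 15 5))^(-1)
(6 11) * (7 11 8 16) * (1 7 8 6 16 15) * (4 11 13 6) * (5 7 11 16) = (1 11 5 7 13 6 4 16 8 15) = [0, 11, 2, 3, 16, 7, 4, 13, 15, 9, 10, 5, 12, 6, 14, 1, 8]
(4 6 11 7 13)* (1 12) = (1 12)(4 6 11 7 13) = [0, 12, 2, 3, 6, 5, 11, 13, 8, 9, 10, 7, 1, 4]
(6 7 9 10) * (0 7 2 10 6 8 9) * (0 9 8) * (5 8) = (0 7 9 6 2 10)(5 8) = [7, 1, 10, 3, 4, 8, 2, 9, 5, 6, 0]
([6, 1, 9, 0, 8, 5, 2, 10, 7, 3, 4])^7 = [2, 1, 3, 6, 10, 5, 9, 8, 4, 0, 7]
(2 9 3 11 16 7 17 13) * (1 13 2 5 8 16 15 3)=(1 13 5 8 16 7 17 2 9)(3 11 15)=[0, 13, 9, 11, 4, 8, 6, 17, 16, 1, 10, 15, 12, 5, 14, 3, 7, 2]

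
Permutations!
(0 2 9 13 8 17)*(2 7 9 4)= (0 7 9 13 8 17)(2 4)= [7, 1, 4, 3, 2, 5, 6, 9, 17, 13, 10, 11, 12, 8, 14, 15, 16, 0]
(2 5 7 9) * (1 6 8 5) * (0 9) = (0 9 2 1 6 8 5 7) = [9, 6, 1, 3, 4, 7, 8, 0, 5, 2]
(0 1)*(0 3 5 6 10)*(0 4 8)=(0 1 3 5 6 10 4 8)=[1, 3, 2, 5, 8, 6, 10, 7, 0, 9, 4]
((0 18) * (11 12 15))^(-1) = ((0 18)(11 12 15))^(-1) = (0 18)(11 15 12)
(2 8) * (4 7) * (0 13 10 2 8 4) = [13, 1, 4, 3, 7, 5, 6, 0, 8, 9, 2, 11, 12, 10] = (0 13 10 2 4 7)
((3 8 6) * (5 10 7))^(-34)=(3 6 8)(5 7 10)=((3 8 6)(5 10 7))^(-34)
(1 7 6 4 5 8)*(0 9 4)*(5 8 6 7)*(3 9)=[3, 5, 2, 9, 8, 6, 0, 7, 1, 4]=(0 3 9 4 8 1 5 6)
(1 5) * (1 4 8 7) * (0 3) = (0 3)(1 5 4 8 7) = [3, 5, 2, 0, 8, 4, 6, 1, 7]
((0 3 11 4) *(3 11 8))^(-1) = (0 4 11)(3 8)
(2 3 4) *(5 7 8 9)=(2 3 4)(5 7 8 9)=[0, 1, 3, 4, 2, 7, 6, 8, 9, 5]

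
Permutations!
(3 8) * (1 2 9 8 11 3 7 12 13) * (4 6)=[0, 2, 9, 11, 6, 5, 4, 12, 7, 8, 10, 3, 13, 1]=(1 2 9 8 7 12 13)(3 11)(4 6)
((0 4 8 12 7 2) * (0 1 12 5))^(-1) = ((0 4 8 5)(1 12 7 2))^(-1) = (0 5 8 4)(1 2 7 12)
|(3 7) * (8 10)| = |(3 7)(8 10)| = 2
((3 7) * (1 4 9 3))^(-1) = (1 7 3 9 4)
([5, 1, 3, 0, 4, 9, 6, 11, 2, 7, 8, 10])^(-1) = (0 3 2 8 10 11 7 9 5)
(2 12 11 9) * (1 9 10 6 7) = (1 9 2 12 11 10 6 7) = [0, 9, 12, 3, 4, 5, 7, 1, 8, 2, 6, 10, 11]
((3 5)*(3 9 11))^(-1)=((3 5 9 11))^(-1)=(3 11 9 5)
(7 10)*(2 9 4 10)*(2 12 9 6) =(2 6)(4 10 7 12 9) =[0, 1, 6, 3, 10, 5, 2, 12, 8, 4, 7, 11, 9]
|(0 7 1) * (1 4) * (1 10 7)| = 6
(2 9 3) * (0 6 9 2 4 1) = (0 6 9 3 4 1) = [6, 0, 2, 4, 1, 5, 9, 7, 8, 3]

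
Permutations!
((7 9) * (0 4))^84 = ((0 4)(7 9))^84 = (9)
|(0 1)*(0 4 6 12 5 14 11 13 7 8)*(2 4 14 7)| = 12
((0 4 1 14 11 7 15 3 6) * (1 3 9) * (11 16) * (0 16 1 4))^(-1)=(1 14)(3 4 9 15 7 11 16 6)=((1 14)(3 6 16 11 7 15 9 4))^(-1)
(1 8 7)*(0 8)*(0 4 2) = [8, 4, 0, 3, 2, 5, 6, 1, 7] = (0 8 7 1 4 2)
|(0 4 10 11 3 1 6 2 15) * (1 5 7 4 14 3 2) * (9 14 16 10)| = |(0 16 10 11 2 15)(1 6)(3 5 7 4 9 14)| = 6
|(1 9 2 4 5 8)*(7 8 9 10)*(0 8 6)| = |(0 8 1 10 7 6)(2 4 5 9)| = 12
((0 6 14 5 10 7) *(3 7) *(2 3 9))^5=(0 9 6 2 14 3 5 7 10)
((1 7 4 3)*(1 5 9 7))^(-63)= (3 9 4 5 7)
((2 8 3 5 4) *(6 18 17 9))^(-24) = ((2 8 3 5 4)(6 18 17 9))^(-24) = (18)(2 8 3 5 4)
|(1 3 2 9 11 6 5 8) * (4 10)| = 8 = |(1 3 2 9 11 6 5 8)(4 10)|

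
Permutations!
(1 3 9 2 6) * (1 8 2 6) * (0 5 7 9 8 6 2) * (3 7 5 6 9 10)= (0 6 9 2 1 7 10 3 8)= [6, 7, 1, 8, 4, 5, 9, 10, 0, 2, 3]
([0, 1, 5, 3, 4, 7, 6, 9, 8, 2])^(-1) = (2 9 7 5)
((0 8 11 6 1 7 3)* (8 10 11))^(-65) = (0 7 6 10 3 1 11)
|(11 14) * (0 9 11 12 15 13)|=7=|(0 9 11 14 12 15 13)|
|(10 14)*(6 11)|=2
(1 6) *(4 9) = (1 6)(4 9) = [0, 6, 2, 3, 9, 5, 1, 7, 8, 4]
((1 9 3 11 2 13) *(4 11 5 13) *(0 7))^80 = ((0 7)(1 9 3 5 13)(2 4 11))^80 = (13)(2 11 4)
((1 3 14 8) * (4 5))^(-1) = (1 8 14 3)(4 5)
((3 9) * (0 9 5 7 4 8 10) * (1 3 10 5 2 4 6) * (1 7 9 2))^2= (0 4 5 10 2 8 9)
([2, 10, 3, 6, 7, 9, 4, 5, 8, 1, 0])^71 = [2, 10, 3, 6, 7, 9, 4, 5, 8, 1, 0]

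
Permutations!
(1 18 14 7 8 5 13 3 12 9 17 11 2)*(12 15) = (1 18 14 7 8 5 13 3 15 12 9 17 11 2) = [0, 18, 1, 15, 4, 13, 6, 8, 5, 17, 10, 2, 9, 3, 7, 12, 16, 11, 14]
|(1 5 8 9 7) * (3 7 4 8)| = |(1 5 3 7)(4 8 9)| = 12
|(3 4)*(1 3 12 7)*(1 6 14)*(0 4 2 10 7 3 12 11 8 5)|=40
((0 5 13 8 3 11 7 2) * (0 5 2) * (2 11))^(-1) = (0 7 11)(2 3 8 13 5)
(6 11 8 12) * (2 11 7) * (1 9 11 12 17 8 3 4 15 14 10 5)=(1 9 11 3 4 15 14 10 5)(2 12 6 7)(8 17)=[0, 9, 12, 4, 15, 1, 7, 2, 17, 11, 5, 3, 6, 13, 10, 14, 16, 8]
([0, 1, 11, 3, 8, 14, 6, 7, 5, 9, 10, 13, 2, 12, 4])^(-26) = (2 13)(4 5)(8 14)(11 12)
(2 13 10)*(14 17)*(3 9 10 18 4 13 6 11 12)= [0, 1, 6, 9, 13, 5, 11, 7, 8, 10, 2, 12, 3, 18, 17, 15, 16, 14, 4]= (2 6 11 12 3 9 10)(4 13 18)(14 17)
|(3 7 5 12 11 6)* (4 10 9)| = 6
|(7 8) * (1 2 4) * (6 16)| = 6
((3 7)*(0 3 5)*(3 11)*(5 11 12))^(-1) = (0 5 12)(3 11 7)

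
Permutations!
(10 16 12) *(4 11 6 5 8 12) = (4 11 6 5 8 12 10 16) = [0, 1, 2, 3, 11, 8, 5, 7, 12, 9, 16, 6, 10, 13, 14, 15, 4]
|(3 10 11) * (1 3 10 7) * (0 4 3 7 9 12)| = |(0 4 3 9 12)(1 7)(10 11)| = 10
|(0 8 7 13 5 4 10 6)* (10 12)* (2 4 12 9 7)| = |(0 8 2 4 9 7 13 5 12 10 6)| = 11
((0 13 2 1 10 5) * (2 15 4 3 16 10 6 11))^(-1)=(0 5 10 16 3 4 15 13)(1 2 11 6)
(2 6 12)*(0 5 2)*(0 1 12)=(0 5 2 6)(1 12)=[5, 12, 6, 3, 4, 2, 0, 7, 8, 9, 10, 11, 1]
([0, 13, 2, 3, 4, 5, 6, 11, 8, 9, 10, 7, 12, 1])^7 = (1 13)(7 11)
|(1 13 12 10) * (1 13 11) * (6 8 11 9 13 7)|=|(1 9 13 12 10 7 6 8 11)|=9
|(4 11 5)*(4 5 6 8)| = 4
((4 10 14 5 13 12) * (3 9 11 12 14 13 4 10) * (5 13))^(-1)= ((3 9 11 12 10 5 4)(13 14))^(-1)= (3 4 5 10 12 11 9)(13 14)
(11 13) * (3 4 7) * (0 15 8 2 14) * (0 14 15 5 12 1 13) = [5, 13, 15, 4, 7, 12, 6, 3, 2, 9, 10, 0, 1, 11, 14, 8] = (0 5 12 1 13 11)(2 15 8)(3 4 7)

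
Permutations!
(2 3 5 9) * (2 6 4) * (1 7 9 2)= (1 7 9 6 4)(2 3 5)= [0, 7, 3, 5, 1, 2, 4, 9, 8, 6]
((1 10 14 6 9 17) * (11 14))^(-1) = ((1 10 11 14 6 9 17))^(-1) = (1 17 9 6 14 11 10)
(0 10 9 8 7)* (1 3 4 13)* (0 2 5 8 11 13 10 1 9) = [1, 3, 5, 4, 10, 8, 6, 2, 7, 11, 0, 13, 12, 9] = (0 1 3 4 10)(2 5 8 7)(9 11 13)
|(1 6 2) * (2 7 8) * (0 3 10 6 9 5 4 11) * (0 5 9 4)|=11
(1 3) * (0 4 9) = [4, 3, 2, 1, 9, 5, 6, 7, 8, 0] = (0 4 9)(1 3)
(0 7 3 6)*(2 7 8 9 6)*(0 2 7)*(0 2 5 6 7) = (0 8 9 7 3)(5 6) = [8, 1, 2, 0, 4, 6, 5, 3, 9, 7]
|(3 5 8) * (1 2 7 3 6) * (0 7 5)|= 15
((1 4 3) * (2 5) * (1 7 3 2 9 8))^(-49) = ((1 4 2 5 9 8)(3 7))^(-49) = (1 8 9 5 2 4)(3 7)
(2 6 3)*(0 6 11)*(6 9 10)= [9, 1, 11, 2, 4, 5, 3, 7, 8, 10, 6, 0]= (0 9 10 6 3 2 11)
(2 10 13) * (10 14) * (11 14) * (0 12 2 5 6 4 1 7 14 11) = (0 12 2)(1 7 14 10 13 5 6 4) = [12, 7, 0, 3, 1, 6, 4, 14, 8, 9, 13, 11, 2, 5, 10]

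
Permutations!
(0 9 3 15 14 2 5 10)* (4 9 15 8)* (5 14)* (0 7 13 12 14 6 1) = (0 15 5 10 7 13 12 14 2 6 1)(3 8 4 9) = [15, 0, 6, 8, 9, 10, 1, 13, 4, 3, 7, 11, 14, 12, 2, 5]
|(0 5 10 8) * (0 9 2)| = 6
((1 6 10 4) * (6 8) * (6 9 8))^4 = ((1 6 10 4)(8 9))^4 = (10)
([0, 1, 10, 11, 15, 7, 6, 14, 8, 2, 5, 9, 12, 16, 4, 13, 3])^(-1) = [0, 1, 9, 16, 14, 10, 6, 5, 8, 11, 2, 3, 12, 15, 7, 4, 13]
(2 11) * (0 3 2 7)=(0 3 2 11 7)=[3, 1, 11, 2, 4, 5, 6, 0, 8, 9, 10, 7]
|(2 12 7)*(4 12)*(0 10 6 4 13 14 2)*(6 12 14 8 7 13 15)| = |(0 10 12 13 8 7)(2 15 6 4 14)| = 30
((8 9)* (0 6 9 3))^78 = ((0 6 9 8 3))^78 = (0 8 6 3 9)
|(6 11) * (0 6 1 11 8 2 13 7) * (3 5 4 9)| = 12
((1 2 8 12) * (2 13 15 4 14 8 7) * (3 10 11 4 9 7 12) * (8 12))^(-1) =((1 13 15 9 7 2 8 3 10 11 4 14 12))^(-1) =(1 12 14 4 11 10 3 8 2 7 9 15 13)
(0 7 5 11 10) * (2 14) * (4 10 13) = (0 7 5 11 13 4 10)(2 14) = [7, 1, 14, 3, 10, 11, 6, 5, 8, 9, 0, 13, 12, 4, 2]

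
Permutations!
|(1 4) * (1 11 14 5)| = |(1 4 11 14 5)| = 5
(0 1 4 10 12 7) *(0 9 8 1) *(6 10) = [0, 4, 2, 3, 6, 5, 10, 9, 1, 8, 12, 11, 7] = (1 4 6 10 12 7 9 8)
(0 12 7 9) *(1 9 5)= [12, 9, 2, 3, 4, 1, 6, 5, 8, 0, 10, 11, 7]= (0 12 7 5 1 9)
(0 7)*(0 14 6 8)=(0 7 14 6 8)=[7, 1, 2, 3, 4, 5, 8, 14, 0, 9, 10, 11, 12, 13, 6]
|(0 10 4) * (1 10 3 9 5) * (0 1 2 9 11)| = |(0 3 11)(1 10 4)(2 9 5)| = 3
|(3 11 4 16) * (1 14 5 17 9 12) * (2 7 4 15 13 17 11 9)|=14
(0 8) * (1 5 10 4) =(0 8)(1 5 10 4) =[8, 5, 2, 3, 1, 10, 6, 7, 0, 9, 4]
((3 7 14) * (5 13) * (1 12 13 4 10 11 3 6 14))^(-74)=(14)(1 3 10 5 12 7 11 4 13)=((1 12 13 5 4 10 11 3 7)(6 14))^(-74)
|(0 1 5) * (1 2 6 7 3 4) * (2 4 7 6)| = 4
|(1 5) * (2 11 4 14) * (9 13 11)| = |(1 5)(2 9 13 11 4 14)| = 6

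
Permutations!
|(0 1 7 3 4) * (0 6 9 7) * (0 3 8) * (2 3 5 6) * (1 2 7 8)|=|(0 2 3 4 7 1 5 6 9 8)|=10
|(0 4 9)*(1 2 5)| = 3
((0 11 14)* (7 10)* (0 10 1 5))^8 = (0 11 14 10 7 1 5)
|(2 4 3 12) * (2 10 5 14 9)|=8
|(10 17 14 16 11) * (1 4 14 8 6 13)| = 10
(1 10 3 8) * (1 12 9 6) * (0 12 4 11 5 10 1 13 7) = (0 12 9 6 13 7)(3 8 4 11 5 10) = [12, 1, 2, 8, 11, 10, 13, 0, 4, 6, 3, 5, 9, 7]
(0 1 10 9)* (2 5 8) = (0 1 10 9)(2 5 8) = [1, 10, 5, 3, 4, 8, 6, 7, 2, 0, 9]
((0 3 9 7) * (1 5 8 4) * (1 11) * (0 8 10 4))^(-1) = ((0 3 9 7 8)(1 5 10 4 11))^(-1) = (0 8 7 9 3)(1 11 4 10 5)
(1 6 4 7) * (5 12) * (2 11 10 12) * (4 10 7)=(1 6 10 12 5 2 11 7)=[0, 6, 11, 3, 4, 2, 10, 1, 8, 9, 12, 7, 5]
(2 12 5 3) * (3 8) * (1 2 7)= [0, 2, 12, 7, 4, 8, 6, 1, 3, 9, 10, 11, 5]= (1 2 12 5 8 3 7)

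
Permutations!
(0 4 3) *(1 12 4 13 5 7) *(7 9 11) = (0 13 5 9 11 7 1 12 4 3) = [13, 12, 2, 0, 3, 9, 6, 1, 8, 11, 10, 7, 4, 5]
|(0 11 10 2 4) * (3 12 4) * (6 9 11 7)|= |(0 7 6 9 11 10 2 3 12 4)|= 10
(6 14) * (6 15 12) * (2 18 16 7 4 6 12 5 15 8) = (2 18 16 7 4 6 14 8)(5 15) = [0, 1, 18, 3, 6, 15, 14, 4, 2, 9, 10, 11, 12, 13, 8, 5, 7, 17, 16]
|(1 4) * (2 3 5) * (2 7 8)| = 10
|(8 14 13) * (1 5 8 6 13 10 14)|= |(1 5 8)(6 13)(10 14)|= 6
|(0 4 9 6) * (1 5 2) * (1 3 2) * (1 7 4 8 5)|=|(0 8 5 7 4 9 6)(2 3)|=14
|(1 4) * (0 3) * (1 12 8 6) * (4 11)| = 6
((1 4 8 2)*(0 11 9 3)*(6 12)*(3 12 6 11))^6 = (12)(1 8)(2 4)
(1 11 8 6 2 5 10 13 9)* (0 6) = [6, 11, 5, 3, 4, 10, 2, 7, 0, 1, 13, 8, 12, 9] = (0 6 2 5 10 13 9 1 11 8)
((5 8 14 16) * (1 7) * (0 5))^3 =(0 14 5 16 8)(1 7) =((0 5 8 14 16)(1 7))^3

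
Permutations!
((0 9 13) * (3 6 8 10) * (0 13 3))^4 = ((13)(0 9 3 6 8 10))^4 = (13)(0 8 3)(6 9 10)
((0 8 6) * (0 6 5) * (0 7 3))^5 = (8)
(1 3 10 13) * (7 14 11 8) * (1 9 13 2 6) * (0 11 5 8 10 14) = (0 11 10 2 6 1 3 14 5 8 7)(9 13) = [11, 3, 6, 14, 4, 8, 1, 0, 7, 13, 2, 10, 12, 9, 5]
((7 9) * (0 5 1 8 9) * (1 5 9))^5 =(0 7 9)(1 8)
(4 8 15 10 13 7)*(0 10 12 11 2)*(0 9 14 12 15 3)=(15)(0 10 13 7 4 8 3)(2 9 14 12 11)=[10, 1, 9, 0, 8, 5, 6, 4, 3, 14, 13, 2, 11, 7, 12, 15]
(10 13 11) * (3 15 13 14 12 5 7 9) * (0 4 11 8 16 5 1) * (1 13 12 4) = (0 1)(3 15 12 13 8 16 5 7 9)(4 11 10 14) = [1, 0, 2, 15, 11, 7, 6, 9, 16, 3, 14, 10, 13, 8, 4, 12, 5]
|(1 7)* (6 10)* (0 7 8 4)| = 10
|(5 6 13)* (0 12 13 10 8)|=7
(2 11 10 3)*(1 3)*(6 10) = [0, 3, 11, 2, 4, 5, 10, 7, 8, 9, 1, 6] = (1 3 2 11 6 10)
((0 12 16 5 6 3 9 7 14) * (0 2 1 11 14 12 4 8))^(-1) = ((0 4 8)(1 11 14 2)(3 9 7 12 16 5 6))^(-1) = (0 8 4)(1 2 14 11)(3 6 5 16 12 7 9)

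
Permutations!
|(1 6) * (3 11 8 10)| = 4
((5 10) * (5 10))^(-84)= (10)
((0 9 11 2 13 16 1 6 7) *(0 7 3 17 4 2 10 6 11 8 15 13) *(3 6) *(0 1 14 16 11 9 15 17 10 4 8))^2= ((0 15 13 11 4 2 1 9)(3 10)(8 17)(14 16))^2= (17)(0 13 4 1)(2 9 15 11)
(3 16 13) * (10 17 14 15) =(3 16 13)(10 17 14 15) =[0, 1, 2, 16, 4, 5, 6, 7, 8, 9, 17, 11, 12, 3, 15, 10, 13, 14]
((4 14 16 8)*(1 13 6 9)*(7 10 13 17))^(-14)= (17)(4 16)(8 14)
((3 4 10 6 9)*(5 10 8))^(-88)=((3 4 8 5 10 6 9))^(-88)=(3 5 9 8 6 4 10)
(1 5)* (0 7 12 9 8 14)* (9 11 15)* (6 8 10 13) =(0 7 12 11 15 9 10 13 6 8 14)(1 5) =[7, 5, 2, 3, 4, 1, 8, 12, 14, 10, 13, 15, 11, 6, 0, 9]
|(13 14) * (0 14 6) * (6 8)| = 5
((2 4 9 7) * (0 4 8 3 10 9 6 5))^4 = (2 9 3)(7 10 8)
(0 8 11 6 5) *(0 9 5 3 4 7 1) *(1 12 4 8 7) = (0 7 12 4 1)(3 8 11 6)(5 9) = [7, 0, 2, 8, 1, 9, 3, 12, 11, 5, 10, 6, 4]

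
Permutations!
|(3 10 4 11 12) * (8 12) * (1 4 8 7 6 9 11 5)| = 12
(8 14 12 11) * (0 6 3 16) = [6, 1, 2, 16, 4, 5, 3, 7, 14, 9, 10, 8, 11, 13, 12, 15, 0] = (0 6 3 16)(8 14 12 11)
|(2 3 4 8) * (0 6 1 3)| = 7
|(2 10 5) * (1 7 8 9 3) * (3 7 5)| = |(1 5 2 10 3)(7 8 9)| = 15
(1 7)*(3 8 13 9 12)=(1 7)(3 8 13 9 12)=[0, 7, 2, 8, 4, 5, 6, 1, 13, 12, 10, 11, 3, 9]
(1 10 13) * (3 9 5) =(1 10 13)(3 9 5) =[0, 10, 2, 9, 4, 3, 6, 7, 8, 5, 13, 11, 12, 1]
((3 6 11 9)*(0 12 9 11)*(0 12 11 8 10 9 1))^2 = ((0 11 8 10 9 3 6 12 1))^2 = (0 8 9 6 1 11 10 3 12)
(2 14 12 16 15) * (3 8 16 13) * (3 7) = (2 14 12 13 7 3 8 16 15) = [0, 1, 14, 8, 4, 5, 6, 3, 16, 9, 10, 11, 13, 7, 12, 2, 15]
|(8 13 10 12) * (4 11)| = |(4 11)(8 13 10 12)| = 4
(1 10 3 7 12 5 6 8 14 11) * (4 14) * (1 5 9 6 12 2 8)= [0, 10, 8, 7, 14, 12, 1, 2, 4, 6, 3, 5, 9, 13, 11]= (1 10 3 7 2 8 4 14 11 5 12 9 6)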